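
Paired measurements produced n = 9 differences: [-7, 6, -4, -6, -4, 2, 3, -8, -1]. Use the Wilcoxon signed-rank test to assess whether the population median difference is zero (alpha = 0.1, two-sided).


Step 1: Drop any zero differences (none here) and take |d_i|.
|d| = [7, 6, 4, 6, 4, 2, 3, 8, 1]
Step 2: Midrank |d_i| (ties get averaged ranks).
ranks: |7|->8, |6|->6.5, |4|->4.5, |6|->6.5, |4|->4.5, |2|->2, |3|->3, |8|->9, |1|->1
Step 3: Attach original signs; sum ranks with positive sign and with negative sign.
W+ = 6.5 + 2 + 3 = 11.5
W- = 8 + 4.5 + 6.5 + 4.5 + 9 + 1 = 33.5
(Check: W+ + W- = 45 should equal n(n+1)/2 = 45.)
Step 4: Test statistic W = min(W+, W-) = 11.5.
Step 5: Ties in |d|, so use the tie-corrected normal approximation.
        E[W] = n(n+1)/4 = 9*10/4 = 22.5.
        Tie groups: |d|=4 (t=2), |d|=6 (t=2); sum(t^3 - t) = 12.
        Var[W] = n(n+1)(2n+1)/24 - sum(t^3-t)/48 = 1710/24 - 12/48 = 71.
        z = (W - E[W]) / sqrt(Var[W]) = (11.5 - 22.5) / 8.4261 = -1.3055.
        Two-sided p = 2*Phi(z) = 0.191736.
Step 6: alpha = 0.1. fail to reject H0.

W+ = 11.5, W- = 33.5, W = min = 11.5, p = 0.191736, fail to reject H0.


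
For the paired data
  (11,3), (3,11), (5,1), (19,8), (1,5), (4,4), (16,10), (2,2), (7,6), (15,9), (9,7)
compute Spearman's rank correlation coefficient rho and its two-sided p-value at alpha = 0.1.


Step 1: Rank x and y separately (midranks; no ties here).
rank(x): 11->8, 3->3, 5->5, 19->11, 1->1, 4->4, 16->10, 2->2, 7->6, 15->9, 9->7
rank(y): 3->3, 11->11, 1->1, 8->8, 5->5, 4->4, 10->10, 2->2, 6->6, 9->9, 7->7
Step 2: d_i = R_x(i) - R_y(i); compute d_i^2.
  (8-3)^2=25, (3-11)^2=64, (5-1)^2=16, (11-8)^2=9, (1-5)^2=16, (4-4)^2=0, (10-10)^2=0, (2-2)^2=0, (6-6)^2=0, (9-9)^2=0, (7-7)^2=0
sum(d^2) = 130.
Step 3: rho = 1 - 6*130 / (11*(11^2 - 1)) = 1 - 780/1320 = 0.409091.
Step 4: Under H0, t = rho * sqrt((n-2)/(1-rho^2)) = 1.3450 ~ t(9).
Step 5: Two-sided p-value from the t-distribution with 9 df = 0.211545.
Step 6: alpha = 0.1. fail to reject H0.

rho = 0.4091, p = 0.211545, fail to reject H0 at alpha = 0.1.


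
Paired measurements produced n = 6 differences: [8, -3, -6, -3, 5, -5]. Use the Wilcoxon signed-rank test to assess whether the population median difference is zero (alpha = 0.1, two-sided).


Step 1: Drop any zero differences (none here) and take |d_i|.
|d| = [8, 3, 6, 3, 5, 5]
Step 2: Midrank |d_i| (ties get averaged ranks).
ranks: |8|->6, |3|->1.5, |6|->5, |3|->1.5, |5|->3.5, |5|->3.5
Step 3: Attach original signs; sum ranks with positive sign and with negative sign.
W+ = 6 + 3.5 = 9.5
W- = 1.5 + 5 + 1.5 + 3.5 = 11.5
(Check: W+ + W- = 21 should equal n(n+1)/2 = 21.)
Step 4: Test statistic W = min(W+, W-) = 9.5.
Step 5: Ties in |d|, so use the tie-corrected normal approximation.
        E[W] = n(n+1)/4 = 6*7/4 = 10.5.
        Tie groups: |d|=3 (t=2), |d|=5 (t=2); sum(t^3 - t) = 12.
        Var[W] = n(n+1)(2n+1)/24 - sum(t^3-t)/48 = 546/24 - 12/48 = 22.5.
        z = (W - E[W]) / sqrt(Var[W]) = (9.5 - 10.5) / 4.7434 = -0.2108.
        Two-sided p = 2*Phi(z) = 0.833029.
Step 6: alpha = 0.1. fail to reject H0.

W+ = 9.5, W- = 11.5, W = min = 9.5, p = 0.833029, fail to reject H0.


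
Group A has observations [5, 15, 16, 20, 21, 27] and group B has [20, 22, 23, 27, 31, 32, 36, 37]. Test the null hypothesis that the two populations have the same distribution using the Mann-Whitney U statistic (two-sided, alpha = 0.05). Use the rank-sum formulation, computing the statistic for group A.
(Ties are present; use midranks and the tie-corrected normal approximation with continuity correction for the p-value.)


Step 1: Combine and sort all 14 observations; assign midranks.
sorted (value, group): (5,X), (15,X), (16,X), (20,X), (20,Y), (21,X), (22,Y), (23,Y), (27,X), (27,Y), (31,Y), (32,Y), (36,Y), (37,Y)
ranks: 5->1, 15->2, 16->3, 20->4.5, 20->4.5, 21->6, 22->7, 23->8, 27->9.5, 27->9.5, 31->11, 32->12, 36->13, 37->14
Step 2: Rank sum for X: R1 = 1 + 2 + 3 + 4.5 + 6 + 9.5 = 26.
Step 3: U_X = R1 - n1(n1+1)/2 = 26 - 6*7/2 = 26 - 21 = 5.
       U_Y = n1*n2 - U_X = 48 - 5 = 43.
Step 4: Ties are present, so use the tie-corrected normal approximation (with continuity correction) for the p-value.
Step 5: p-value = 0.016684; compare to alpha = 0.05. reject H0.

U_X = 5, p = 0.016684, reject H0 at alpha = 0.05.


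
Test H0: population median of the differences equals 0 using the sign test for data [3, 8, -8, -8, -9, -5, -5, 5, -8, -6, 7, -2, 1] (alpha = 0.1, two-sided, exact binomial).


Step 1: Discard zero differences. Original n = 13; n_eff = number of nonzero differences = 13.
Nonzero differences (with sign): +3, +8, -8, -8, -9, -5, -5, +5, -8, -6, +7, -2, +1
Step 2: Count signs: positive = 5, negative = 8.
Step 3: Under H0: P(positive) = 0.5, so the number of positives S ~ Bin(13, 0.5).
Step 4: Two-sided exact p-value = sum of Bin(13,0.5) probabilities at or below the observed probability = 0.581055.
Step 5: alpha = 0.1. fail to reject H0.

n_eff = 13, pos = 5, neg = 8, p = 0.581055, fail to reject H0.


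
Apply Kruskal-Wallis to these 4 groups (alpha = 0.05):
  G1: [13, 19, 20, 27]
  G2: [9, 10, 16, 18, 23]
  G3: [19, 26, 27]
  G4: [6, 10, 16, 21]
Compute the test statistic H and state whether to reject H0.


Step 1: Combine all N = 16 observations and assign midranks.
sorted (value, group, rank): (6,G4,1), (9,G2,2), (10,G2,3.5), (10,G4,3.5), (13,G1,5), (16,G2,6.5), (16,G4,6.5), (18,G2,8), (19,G1,9.5), (19,G3,9.5), (20,G1,11), (21,G4,12), (23,G2,13), (26,G3,14), (27,G1,15.5), (27,G3,15.5)
Step 2: Sum ranks within each group.
R_1 = 41 (n_1 = 4)
R_2 = 33 (n_2 = 5)
R_3 = 39 (n_3 = 3)
R_4 = 23 (n_4 = 4)
Step 3: H = 12/(N(N+1)) * sum(R_i^2/n_i) - 3(N+1)
     = 12/(16*17) * (41^2/4 + 33^2/5 + 39^2/3 + 23^2/4) - 3*17
     = 0.044118 * 1277.3 - 51
     = 5.351471.
Step 4: Ties present; correction factor C = 1 - 24/(16^3 - 16) = 0.994118. Corrected H = 5.351471 / 0.994118 = 5.383136.
Step 5: Under H0, H ~ chi^2(3); p-value = 0.145798.
Step 6: alpha = 0.05. fail to reject H0.

H = 5.3831, df = 3, p = 0.145798, fail to reject H0.


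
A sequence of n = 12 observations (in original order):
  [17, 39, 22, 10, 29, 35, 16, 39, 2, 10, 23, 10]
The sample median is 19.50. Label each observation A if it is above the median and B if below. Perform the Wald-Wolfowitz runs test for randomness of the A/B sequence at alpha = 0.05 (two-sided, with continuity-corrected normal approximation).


Step 1: Compute median = 19.50; label A = above, B = below.
Labels in order: BAABAABABBAB  (n_A = 6, n_B = 6)
Step 2: Count runs R = 9.
Step 3: Under H0 (random ordering), E[R] = 2*n_A*n_B/(n_A+n_B) + 1 = 2*6*6/12 + 1 = 7.0000.
        Var[R] = 2*n_A*n_B*(2*n_A*n_B - n_A - n_B) / ((n_A+n_B)^2 * (n_A+n_B-1)) = 4320/1584 = 2.7273.
        SD[R] = 1.6514.
Step 4: Continuity-corrected z = (R - 0.5 - E[R]) / SD[R] = (9 - 0.5 - 7.0000) / 1.6514 = 0.9083.
Step 5: Two-sided p-value via normal approximation = 2*(1 - Phi(|z|)) = 0.363722.
Step 6: alpha = 0.05. fail to reject H0.

R = 9, z = 0.9083, p = 0.363722, fail to reject H0.


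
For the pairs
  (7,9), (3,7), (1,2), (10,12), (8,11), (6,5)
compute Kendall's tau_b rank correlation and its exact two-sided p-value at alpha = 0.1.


Step 1: Enumerate the 15 unordered pairs (i,j) with i<j and classify each by sign(x_j-x_i) * sign(y_j-y_i).
  (1,2):dx=-4,dy=-2->C; (1,3):dx=-6,dy=-7->C; (1,4):dx=+3,dy=+3->C; (1,5):dx=+1,dy=+2->C
  (1,6):dx=-1,dy=-4->C; (2,3):dx=-2,dy=-5->C; (2,4):dx=+7,dy=+5->C; (2,5):dx=+5,dy=+4->C
  (2,6):dx=+3,dy=-2->D; (3,4):dx=+9,dy=+10->C; (3,5):dx=+7,dy=+9->C; (3,6):dx=+5,dy=+3->C
  (4,5):dx=-2,dy=-1->C; (4,6):dx=-4,dy=-7->C; (5,6):dx=-2,dy=-6->C
Step 2: C = 14, D = 1, total pairs = 15.
Step 3: tau = (C - D)/(n(n-1)/2) = (14 - 1)/15 = 0.866667.
Step 4: Exact two-sided p-value (enumerate n! = 720 permutations of y under H0): p = 0.016667.
Step 5: alpha = 0.1. reject H0.

tau_b = 0.8667 (C=14, D=1), p = 0.016667, reject H0.


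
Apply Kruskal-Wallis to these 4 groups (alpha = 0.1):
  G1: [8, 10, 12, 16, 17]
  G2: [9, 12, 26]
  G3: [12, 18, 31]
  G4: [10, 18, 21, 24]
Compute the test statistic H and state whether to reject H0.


Step 1: Combine all N = 15 observations and assign midranks.
sorted (value, group, rank): (8,G1,1), (9,G2,2), (10,G1,3.5), (10,G4,3.5), (12,G1,6), (12,G2,6), (12,G3,6), (16,G1,8), (17,G1,9), (18,G3,10.5), (18,G4,10.5), (21,G4,12), (24,G4,13), (26,G2,14), (31,G3,15)
Step 2: Sum ranks within each group.
R_1 = 27.5 (n_1 = 5)
R_2 = 22 (n_2 = 3)
R_3 = 31.5 (n_3 = 3)
R_4 = 39 (n_4 = 4)
Step 3: H = 12/(N(N+1)) * sum(R_i^2/n_i) - 3(N+1)
     = 12/(15*16) * (27.5^2/5 + 22^2/3 + 31.5^2/3 + 39^2/4) - 3*16
     = 0.050000 * 1023.58 - 48
     = 3.179167.
Step 4: Ties present; correction factor C = 1 - 36/(15^3 - 15) = 0.989286. Corrected H = 3.179167 / 0.989286 = 3.213598.
Step 5: Under H0, H ~ chi^2(3); p-value = 0.359850.
Step 6: alpha = 0.1. fail to reject H0.

H = 3.2136, df = 3, p = 0.359850, fail to reject H0.


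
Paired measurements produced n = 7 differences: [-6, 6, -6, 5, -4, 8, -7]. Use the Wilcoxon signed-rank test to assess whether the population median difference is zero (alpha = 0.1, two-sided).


Step 1: Drop any zero differences (none here) and take |d_i|.
|d| = [6, 6, 6, 5, 4, 8, 7]
Step 2: Midrank |d_i| (ties get averaged ranks).
ranks: |6|->4, |6|->4, |6|->4, |5|->2, |4|->1, |8|->7, |7|->6
Step 3: Attach original signs; sum ranks with positive sign and with negative sign.
W+ = 4 + 2 + 7 = 13
W- = 4 + 4 + 1 + 6 = 15
(Check: W+ + W- = 28 should equal n(n+1)/2 = 28.)
Step 4: Test statistic W = min(W+, W-) = 13.
Step 5: Ties in |d|, so use the tie-corrected normal approximation.
        E[W] = n(n+1)/4 = 7*8/4 = 14.
        Tie groups: |d|=6 (t=3); sum(t^3 - t) = 24.
        Var[W] = n(n+1)(2n+1)/24 - sum(t^3-t)/48 = 840/24 - 24/48 = 34.5.
        z = (W - E[W]) / sqrt(Var[W]) = (13 - 14) / 5.8737 = -0.1703.
        Two-sided p = 2*Phi(z) = 0.864813.
Step 6: alpha = 0.1. fail to reject H0.

W+ = 13, W- = 15, W = min = 13, p = 0.864813, fail to reject H0.


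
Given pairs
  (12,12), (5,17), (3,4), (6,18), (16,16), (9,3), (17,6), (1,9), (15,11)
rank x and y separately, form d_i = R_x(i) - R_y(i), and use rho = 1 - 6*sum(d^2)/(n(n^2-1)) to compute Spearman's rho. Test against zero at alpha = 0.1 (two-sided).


Step 1: Rank x and y separately (midranks; no ties here).
rank(x): 12->6, 5->3, 3->2, 6->4, 16->8, 9->5, 17->9, 1->1, 15->7
rank(y): 12->6, 17->8, 4->2, 18->9, 16->7, 3->1, 6->3, 9->4, 11->5
Step 2: d_i = R_x(i) - R_y(i); compute d_i^2.
  (6-6)^2=0, (3-8)^2=25, (2-2)^2=0, (4-9)^2=25, (8-7)^2=1, (5-1)^2=16, (9-3)^2=36, (1-4)^2=9, (7-5)^2=4
sum(d^2) = 116.
Step 3: rho = 1 - 6*116 / (9*(9^2 - 1)) = 1 - 696/720 = 0.033333.
Step 4: Under H0, t = rho * sqrt((n-2)/(1-rho^2)) = 0.0882 ~ t(7).
Step 5: Two-sided p-value from the t-distribution with 7 df = 0.932157.
Step 6: alpha = 0.1. fail to reject H0.

rho = 0.0333, p = 0.932157, fail to reject H0 at alpha = 0.1.


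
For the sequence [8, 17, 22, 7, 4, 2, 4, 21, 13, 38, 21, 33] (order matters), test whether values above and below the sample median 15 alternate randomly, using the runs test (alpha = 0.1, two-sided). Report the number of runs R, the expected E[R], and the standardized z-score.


Step 1: Compute median = 15; label A = above, B = below.
Labels in order: BAABBBBABAAA  (n_A = 6, n_B = 6)
Step 2: Count runs R = 6.
Step 3: Under H0 (random ordering), E[R] = 2*n_A*n_B/(n_A+n_B) + 1 = 2*6*6/12 + 1 = 7.0000.
        Var[R] = 2*n_A*n_B*(2*n_A*n_B - n_A - n_B) / ((n_A+n_B)^2 * (n_A+n_B-1)) = 4320/1584 = 2.7273.
        SD[R] = 1.6514.
Step 4: Continuity-corrected z = (R + 0.5 - E[R]) / SD[R] = (6 + 0.5 - 7.0000) / 1.6514 = -0.3028.
Step 5: Two-sided p-value via normal approximation = 2*(1 - Phi(|z|)) = 0.762069.
Step 6: alpha = 0.1. fail to reject H0.

R = 6, z = -0.3028, p = 0.762069, fail to reject H0.


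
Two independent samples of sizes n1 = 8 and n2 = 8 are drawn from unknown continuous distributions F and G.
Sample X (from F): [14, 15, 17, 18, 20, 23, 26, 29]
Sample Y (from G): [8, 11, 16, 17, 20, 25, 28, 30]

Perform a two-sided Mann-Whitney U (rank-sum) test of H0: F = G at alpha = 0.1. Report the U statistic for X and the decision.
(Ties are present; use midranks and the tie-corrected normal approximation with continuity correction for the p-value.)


Step 1: Combine and sort all 16 observations; assign midranks.
sorted (value, group): (8,Y), (11,Y), (14,X), (15,X), (16,Y), (17,X), (17,Y), (18,X), (20,X), (20,Y), (23,X), (25,Y), (26,X), (28,Y), (29,X), (30,Y)
ranks: 8->1, 11->2, 14->3, 15->4, 16->5, 17->6.5, 17->6.5, 18->8, 20->9.5, 20->9.5, 23->11, 25->12, 26->13, 28->14, 29->15, 30->16
Step 2: Rank sum for X: R1 = 3 + 4 + 6.5 + 8 + 9.5 + 11 + 13 + 15 = 70.
Step 3: U_X = R1 - n1(n1+1)/2 = 70 - 8*9/2 = 70 - 36 = 34.
       U_Y = n1*n2 - U_X = 64 - 34 = 30.
Step 4: Ties are present, so use the tie-corrected normal approximation (with continuity correction) for the p-value.
Step 5: p-value = 0.874643; compare to alpha = 0.1. fail to reject H0.

U_X = 34, p = 0.874643, fail to reject H0 at alpha = 0.1.


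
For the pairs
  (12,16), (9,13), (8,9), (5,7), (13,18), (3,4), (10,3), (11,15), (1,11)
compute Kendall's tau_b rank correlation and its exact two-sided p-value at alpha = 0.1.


Step 1: Enumerate the 36 unordered pairs (i,j) with i<j and classify each by sign(x_j-x_i) * sign(y_j-y_i).
  (1,2):dx=-3,dy=-3->C; (1,3):dx=-4,dy=-7->C; (1,4):dx=-7,dy=-9->C; (1,5):dx=+1,dy=+2->C
  (1,6):dx=-9,dy=-12->C; (1,7):dx=-2,dy=-13->C; (1,8):dx=-1,dy=-1->C; (1,9):dx=-11,dy=-5->C
  (2,3):dx=-1,dy=-4->C; (2,4):dx=-4,dy=-6->C; (2,5):dx=+4,dy=+5->C; (2,6):dx=-6,dy=-9->C
  (2,7):dx=+1,dy=-10->D; (2,8):dx=+2,dy=+2->C; (2,9):dx=-8,dy=-2->C; (3,4):dx=-3,dy=-2->C
  (3,5):dx=+5,dy=+9->C; (3,6):dx=-5,dy=-5->C; (3,7):dx=+2,dy=-6->D; (3,8):dx=+3,dy=+6->C
  (3,9):dx=-7,dy=+2->D; (4,5):dx=+8,dy=+11->C; (4,6):dx=-2,dy=-3->C; (4,7):dx=+5,dy=-4->D
  (4,8):dx=+6,dy=+8->C; (4,9):dx=-4,dy=+4->D; (5,6):dx=-10,dy=-14->C; (5,7):dx=-3,dy=-15->C
  (5,8):dx=-2,dy=-3->C; (5,9):dx=-12,dy=-7->C; (6,7):dx=+7,dy=-1->D; (6,8):dx=+8,dy=+11->C
  (6,9):dx=-2,dy=+7->D; (7,8):dx=+1,dy=+12->C; (7,9):dx=-9,dy=+8->D; (8,9):dx=-10,dy=-4->C
Step 2: C = 28, D = 8, total pairs = 36.
Step 3: tau = (C - D)/(n(n-1)/2) = (28 - 8)/36 = 0.555556.
Step 4: Exact two-sided p-value (enumerate n! = 362880 permutations of y under H0): p = 0.044615.
Step 5: alpha = 0.1. reject H0.

tau_b = 0.5556 (C=28, D=8), p = 0.044615, reject H0.


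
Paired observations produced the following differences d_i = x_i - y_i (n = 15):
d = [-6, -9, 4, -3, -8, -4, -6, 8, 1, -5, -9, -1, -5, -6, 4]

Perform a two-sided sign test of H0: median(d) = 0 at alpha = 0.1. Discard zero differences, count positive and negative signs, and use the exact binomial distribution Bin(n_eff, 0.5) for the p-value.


Step 1: Discard zero differences. Original n = 15; n_eff = number of nonzero differences = 15.
Nonzero differences (with sign): -6, -9, +4, -3, -8, -4, -6, +8, +1, -5, -9, -1, -5, -6, +4
Step 2: Count signs: positive = 4, negative = 11.
Step 3: Under H0: P(positive) = 0.5, so the number of positives S ~ Bin(15, 0.5).
Step 4: Two-sided exact p-value = sum of Bin(15,0.5) probabilities at or below the observed probability = 0.118469.
Step 5: alpha = 0.1. fail to reject H0.

n_eff = 15, pos = 4, neg = 11, p = 0.118469, fail to reject H0.


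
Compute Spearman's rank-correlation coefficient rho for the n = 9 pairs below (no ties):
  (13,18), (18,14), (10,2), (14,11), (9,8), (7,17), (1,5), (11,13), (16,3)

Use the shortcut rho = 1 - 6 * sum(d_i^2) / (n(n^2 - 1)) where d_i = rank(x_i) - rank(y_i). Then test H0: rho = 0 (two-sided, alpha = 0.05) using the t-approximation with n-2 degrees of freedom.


Step 1: Rank x and y separately (midranks; no ties here).
rank(x): 13->6, 18->9, 10->4, 14->7, 9->3, 7->2, 1->1, 11->5, 16->8
rank(y): 18->9, 14->7, 2->1, 11->5, 8->4, 17->8, 5->3, 13->6, 3->2
Step 2: d_i = R_x(i) - R_y(i); compute d_i^2.
  (6-9)^2=9, (9-7)^2=4, (4-1)^2=9, (7-5)^2=4, (3-4)^2=1, (2-8)^2=36, (1-3)^2=4, (5-6)^2=1, (8-2)^2=36
sum(d^2) = 104.
Step 3: rho = 1 - 6*104 / (9*(9^2 - 1)) = 1 - 624/720 = 0.133333.
Step 4: Under H0, t = rho * sqrt((n-2)/(1-rho^2)) = 0.3559 ~ t(7).
Step 5: Two-sided p-value from the t-distribution with 7 df = 0.732368.
Step 6: alpha = 0.05. fail to reject H0.

rho = 0.1333, p = 0.732368, fail to reject H0 at alpha = 0.05.


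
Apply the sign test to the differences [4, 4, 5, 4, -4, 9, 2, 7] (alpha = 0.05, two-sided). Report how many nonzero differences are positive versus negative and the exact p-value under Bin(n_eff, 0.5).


Step 1: Discard zero differences. Original n = 8; n_eff = number of nonzero differences = 8.
Nonzero differences (with sign): +4, +4, +5, +4, -4, +9, +2, +7
Step 2: Count signs: positive = 7, negative = 1.
Step 3: Under H0: P(positive) = 0.5, so the number of positives S ~ Bin(8, 0.5).
Step 4: Two-sided exact p-value = sum of Bin(8,0.5) probabilities at or below the observed probability = 0.070312.
Step 5: alpha = 0.05. fail to reject H0.

n_eff = 8, pos = 7, neg = 1, p = 0.070312, fail to reject H0.


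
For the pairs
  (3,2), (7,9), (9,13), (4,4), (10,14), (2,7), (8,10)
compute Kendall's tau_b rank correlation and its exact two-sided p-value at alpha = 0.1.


Step 1: Enumerate the 21 unordered pairs (i,j) with i<j and classify each by sign(x_j-x_i) * sign(y_j-y_i).
  (1,2):dx=+4,dy=+7->C; (1,3):dx=+6,dy=+11->C; (1,4):dx=+1,dy=+2->C; (1,5):dx=+7,dy=+12->C
  (1,6):dx=-1,dy=+5->D; (1,7):dx=+5,dy=+8->C; (2,3):dx=+2,dy=+4->C; (2,4):dx=-3,dy=-5->C
  (2,5):dx=+3,dy=+5->C; (2,6):dx=-5,dy=-2->C; (2,7):dx=+1,dy=+1->C; (3,4):dx=-5,dy=-9->C
  (3,5):dx=+1,dy=+1->C; (3,6):dx=-7,dy=-6->C; (3,7):dx=-1,dy=-3->C; (4,5):dx=+6,dy=+10->C
  (4,6):dx=-2,dy=+3->D; (4,7):dx=+4,dy=+6->C; (5,6):dx=-8,dy=-7->C; (5,7):dx=-2,dy=-4->C
  (6,7):dx=+6,dy=+3->C
Step 2: C = 19, D = 2, total pairs = 21.
Step 3: tau = (C - D)/(n(n-1)/2) = (19 - 2)/21 = 0.809524.
Step 4: Exact two-sided p-value (enumerate n! = 5040 permutations of y under H0): p = 0.010714.
Step 5: alpha = 0.1. reject H0.

tau_b = 0.8095 (C=19, D=2), p = 0.010714, reject H0.


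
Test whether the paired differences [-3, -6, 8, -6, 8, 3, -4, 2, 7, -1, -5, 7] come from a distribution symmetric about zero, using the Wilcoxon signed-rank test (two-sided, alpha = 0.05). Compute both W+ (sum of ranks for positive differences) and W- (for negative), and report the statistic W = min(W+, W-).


Step 1: Drop any zero differences (none here) and take |d_i|.
|d| = [3, 6, 8, 6, 8, 3, 4, 2, 7, 1, 5, 7]
Step 2: Midrank |d_i| (ties get averaged ranks).
ranks: |3|->3.5, |6|->7.5, |8|->11.5, |6|->7.5, |8|->11.5, |3|->3.5, |4|->5, |2|->2, |7|->9.5, |1|->1, |5|->6, |7|->9.5
Step 3: Attach original signs; sum ranks with positive sign and with negative sign.
W+ = 11.5 + 11.5 + 3.5 + 2 + 9.5 + 9.5 = 47.5
W- = 3.5 + 7.5 + 7.5 + 5 + 1 + 6 = 30.5
(Check: W+ + W- = 78 should equal n(n+1)/2 = 78.)
Step 4: Test statistic W = min(W+, W-) = 30.5.
Step 5: Ties in |d|, so use the tie-corrected normal approximation.
        E[W] = n(n+1)/4 = 12*13/4 = 39.
        Tie groups: |d|=3 (t=2), |d|=6 (t=2), |d|=7 (t=2), |d|=8 (t=2); sum(t^3 - t) = 24.
        Var[W] = n(n+1)(2n+1)/24 - sum(t^3-t)/48 = 3900/24 - 24/48 = 162.
        z = (W - E[W]) / sqrt(Var[W]) = (30.5 - 39) / 12.7279 = -0.6678.
        Two-sided p = 2*Phi(z) = 0.504247.
Step 6: alpha = 0.05. fail to reject H0.

W+ = 47.5, W- = 30.5, W = min = 30.5, p = 0.504247, fail to reject H0.


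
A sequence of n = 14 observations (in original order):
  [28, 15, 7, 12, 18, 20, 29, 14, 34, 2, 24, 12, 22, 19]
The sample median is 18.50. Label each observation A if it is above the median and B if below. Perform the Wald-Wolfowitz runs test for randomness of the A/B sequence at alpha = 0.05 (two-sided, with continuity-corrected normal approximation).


Step 1: Compute median = 18.50; label A = above, B = below.
Labels in order: ABBBBAABABABAA  (n_A = 7, n_B = 7)
Step 2: Count runs R = 9.
Step 3: Under H0 (random ordering), E[R] = 2*n_A*n_B/(n_A+n_B) + 1 = 2*7*7/14 + 1 = 8.0000.
        Var[R] = 2*n_A*n_B*(2*n_A*n_B - n_A - n_B) / ((n_A+n_B)^2 * (n_A+n_B-1)) = 8232/2548 = 3.2308.
        SD[R] = 1.7974.
Step 4: Continuity-corrected z = (R - 0.5 - E[R]) / SD[R] = (9 - 0.5 - 8.0000) / 1.7974 = 0.2782.
Step 5: Two-sided p-value via normal approximation = 2*(1 - Phi(|z|)) = 0.780879.
Step 6: alpha = 0.05. fail to reject H0.

R = 9, z = 0.2782, p = 0.780879, fail to reject H0.


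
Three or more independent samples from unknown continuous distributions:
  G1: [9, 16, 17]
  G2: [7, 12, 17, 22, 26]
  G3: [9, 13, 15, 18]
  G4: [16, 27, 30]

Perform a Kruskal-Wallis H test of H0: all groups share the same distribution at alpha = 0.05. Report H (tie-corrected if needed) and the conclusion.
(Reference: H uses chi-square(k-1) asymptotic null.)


Step 1: Combine all N = 15 observations and assign midranks.
sorted (value, group, rank): (7,G2,1), (9,G1,2.5), (9,G3,2.5), (12,G2,4), (13,G3,5), (15,G3,6), (16,G1,7.5), (16,G4,7.5), (17,G1,9.5), (17,G2,9.5), (18,G3,11), (22,G2,12), (26,G2,13), (27,G4,14), (30,G4,15)
Step 2: Sum ranks within each group.
R_1 = 19.5 (n_1 = 3)
R_2 = 39.5 (n_2 = 5)
R_3 = 24.5 (n_3 = 4)
R_4 = 36.5 (n_4 = 3)
Step 3: H = 12/(N(N+1)) * sum(R_i^2/n_i) - 3(N+1)
     = 12/(15*16) * (19.5^2/3 + 39.5^2/5 + 24.5^2/4 + 36.5^2/3) - 3*16
     = 0.050000 * 1032.95 - 48
     = 3.647292.
Step 4: Ties present; correction factor C = 1 - 18/(15^3 - 15) = 0.994643. Corrected H = 3.647292 / 0.994643 = 3.666936.
Step 5: Under H0, H ~ chi^2(3); p-value = 0.299748.
Step 6: alpha = 0.05. fail to reject H0.

H = 3.6669, df = 3, p = 0.299748, fail to reject H0.


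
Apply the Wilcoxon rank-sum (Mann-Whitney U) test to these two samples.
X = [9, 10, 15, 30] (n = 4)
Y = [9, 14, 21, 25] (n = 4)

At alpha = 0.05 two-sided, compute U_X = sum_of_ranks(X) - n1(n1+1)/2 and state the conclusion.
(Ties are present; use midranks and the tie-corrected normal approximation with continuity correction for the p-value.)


Step 1: Combine and sort all 8 observations; assign midranks.
sorted (value, group): (9,X), (9,Y), (10,X), (14,Y), (15,X), (21,Y), (25,Y), (30,X)
ranks: 9->1.5, 9->1.5, 10->3, 14->4, 15->5, 21->6, 25->7, 30->8
Step 2: Rank sum for X: R1 = 1.5 + 3 + 5 + 8 = 17.5.
Step 3: U_X = R1 - n1(n1+1)/2 = 17.5 - 4*5/2 = 17.5 - 10 = 7.5.
       U_Y = n1*n2 - U_X = 16 - 7.5 = 8.5.
Step 4: Ties are present, so use the tie-corrected normal approximation (with continuity correction) for the p-value.
Step 5: p-value = 1.000000; compare to alpha = 0.05. fail to reject H0.

U_X = 7.5, p = 1.000000, fail to reject H0 at alpha = 0.05.


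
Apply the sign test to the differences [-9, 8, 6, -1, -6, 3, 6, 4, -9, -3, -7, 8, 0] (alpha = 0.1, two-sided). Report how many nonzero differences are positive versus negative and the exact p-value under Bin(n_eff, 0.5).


Step 1: Discard zero differences. Original n = 13; n_eff = number of nonzero differences = 12.
Nonzero differences (with sign): -9, +8, +6, -1, -6, +3, +6, +4, -9, -3, -7, +8
Step 2: Count signs: positive = 6, negative = 6.
Step 3: Under H0: P(positive) = 0.5, so the number of positives S ~ Bin(12, 0.5).
Step 4: Two-sided exact p-value = sum of Bin(12,0.5) probabilities at or below the observed probability = 1.000000.
Step 5: alpha = 0.1. fail to reject H0.

n_eff = 12, pos = 6, neg = 6, p = 1.000000, fail to reject H0.


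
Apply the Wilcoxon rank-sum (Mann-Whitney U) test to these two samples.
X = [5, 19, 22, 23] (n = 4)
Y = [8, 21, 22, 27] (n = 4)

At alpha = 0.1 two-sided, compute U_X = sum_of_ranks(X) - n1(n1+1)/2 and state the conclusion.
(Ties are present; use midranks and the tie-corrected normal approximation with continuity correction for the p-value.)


Step 1: Combine and sort all 8 observations; assign midranks.
sorted (value, group): (5,X), (8,Y), (19,X), (21,Y), (22,X), (22,Y), (23,X), (27,Y)
ranks: 5->1, 8->2, 19->3, 21->4, 22->5.5, 22->5.5, 23->7, 27->8
Step 2: Rank sum for X: R1 = 1 + 3 + 5.5 + 7 = 16.5.
Step 3: U_X = R1 - n1(n1+1)/2 = 16.5 - 4*5/2 = 16.5 - 10 = 6.5.
       U_Y = n1*n2 - U_X = 16 - 6.5 = 9.5.
Step 4: Ties are present, so use the tie-corrected normal approximation (with continuity correction) for the p-value.
Step 5: p-value = 0.771503; compare to alpha = 0.1. fail to reject H0.

U_X = 6.5, p = 0.771503, fail to reject H0 at alpha = 0.1.


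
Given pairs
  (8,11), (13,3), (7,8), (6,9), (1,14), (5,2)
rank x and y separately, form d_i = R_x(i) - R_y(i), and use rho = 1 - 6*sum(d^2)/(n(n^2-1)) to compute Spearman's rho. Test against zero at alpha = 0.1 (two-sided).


Step 1: Rank x and y separately (midranks; no ties here).
rank(x): 8->5, 13->6, 7->4, 6->3, 1->1, 5->2
rank(y): 11->5, 3->2, 8->3, 9->4, 14->6, 2->1
Step 2: d_i = R_x(i) - R_y(i); compute d_i^2.
  (5-5)^2=0, (6-2)^2=16, (4-3)^2=1, (3-4)^2=1, (1-6)^2=25, (2-1)^2=1
sum(d^2) = 44.
Step 3: rho = 1 - 6*44 / (6*(6^2 - 1)) = 1 - 264/210 = -0.257143.
Step 4: Under H0, t = rho * sqrt((n-2)/(1-rho^2)) = -0.5322 ~ t(4).
Step 5: Two-sided p-value from the t-distribution with 4 df = 0.622787.
Step 6: alpha = 0.1. fail to reject H0.

rho = -0.2571, p = 0.622787, fail to reject H0 at alpha = 0.1.


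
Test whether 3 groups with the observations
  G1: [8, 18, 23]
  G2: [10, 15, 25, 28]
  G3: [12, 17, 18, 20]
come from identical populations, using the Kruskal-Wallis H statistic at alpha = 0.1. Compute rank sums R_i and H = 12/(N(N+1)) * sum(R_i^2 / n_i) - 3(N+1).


Step 1: Combine all N = 11 observations and assign midranks.
sorted (value, group, rank): (8,G1,1), (10,G2,2), (12,G3,3), (15,G2,4), (17,G3,5), (18,G1,6.5), (18,G3,6.5), (20,G3,8), (23,G1,9), (25,G2,10), (28,G2,11)
Step 2: Sum ranks within each group.
R_1 = 16.5 (n_1 = 3)
R_2 = 27 (n_2 = 4)
R_3 = 22.5 (n_3 = 4)
Step 3: H = 12/(N(N+1)) * sum(R_i^2/n_i) - 3(N+1)
     = 12/(11*12) * (16.5^2/3 + 27^2/4 + 22.5^2/4) - 3*12
     = 0.090909 * 399.562 - 36
     = 0.323864.
Step 4: Ties present; correction factor C = 1 - 6/(11^3 - 11) = 0.995455. Corrected H = 0.323864 / 0.995455 = 0.325342.
Step 5: Under H0, H ~ chi^2(2); p-value = 0.849871.
Step 6: alpha = 0.1. fail to reject H0.

H = 0.3253, df = 2, p = 0.849871, fail to reject H0.


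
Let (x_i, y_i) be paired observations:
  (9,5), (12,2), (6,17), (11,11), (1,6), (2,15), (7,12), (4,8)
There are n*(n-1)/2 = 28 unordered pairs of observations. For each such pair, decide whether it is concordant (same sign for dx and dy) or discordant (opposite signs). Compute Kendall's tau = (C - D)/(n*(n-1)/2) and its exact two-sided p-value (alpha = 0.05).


Step 1: Enumerate the 28 unordered pairs (i,j) with i<j and classify each by sign(x_j-x_i) * sign(y_j-y_i).
  (1,2):dx=+3,dy=-3->D; (1,3):dx=-3,dy=+12->D; (1,4):dx=+2,dy=+6->C; (1,5):dx=-8,dy=+1->D
  (1,6):dx=-7,dy=+10->D; (1,7):dx=-2,dy=+7->D; (1,8):dx=-5,dy=+3->D; (2,3):dx=-6,dy=+15->D
  (2,4):dx=-1,dy=+9->D; (2,5):dx=-11,dy=+4->D; (2,6):dx=-10,dy=+13->D; (2,7):dx=-5,dy=+10->D
  (2,8):dx=-8,dy=+6->D; (3,4):dx=+5,dy=-6->D; (3,5):dx=-5,dy=-11->C; (3,6):dx=-4,dy=-2->C
  (3,7):dx=+1,dy=-5->D; (3,8):dx=-2,dy=-9->C; (4,5):dx=-10,dy=-5->C; (4,6):dx=-9,dy=+4->D
  (4,7):dx=-4,dy=+1->D; (4,8):dx=-7,dy=-3->C; (5,6):dx=+1,dy=+9->C; (5,7):dx=+6,dy=+6->C
  (5,8):dx=+3,dy=+2->C; (6,7):dx=+5,dy=-3->D; (6,8):dx=+2,dy=-7->D; (7,8):dx=-3,dy=-4->C
Step 2: C = 10, D = 18, total pairs = 28.
Step 3: tau = (C - D)/(n(n-1)/2) = (10 - 18)/28 = -0.285714.
Step 4: Exact two-sided p-value (enumerate n! = 40320 permutations of y under H0): p = 0.398760.
Step 5: alpha = 0.05. fail to reject H0.

tau_b = -0.2857 (C=10, D=18), p = 0.398760, fail to reject H0.


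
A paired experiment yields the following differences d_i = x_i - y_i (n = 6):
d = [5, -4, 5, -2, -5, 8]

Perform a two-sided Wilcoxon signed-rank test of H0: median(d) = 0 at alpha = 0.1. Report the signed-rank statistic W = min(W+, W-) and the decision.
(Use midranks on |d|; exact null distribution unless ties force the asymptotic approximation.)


Step 1: Drop any zero differences (none here) and take |d_i|.
|d| = [5, 4, 5, 2, 5, 8]
Step 2: Midrank |d_i| (ties get averaged ranks).
ranks: |5|->4, |4|->2, |5|->4, |2|->1, |5|->4, |8|->6
Step 3: Attach original signs; sum ranks with positive sign and with negative sign.
W+ = 4 + 4 + 6 = 14
W- = 2 + 1 + 4 = 7
(Check: W+ + W- = 21 should equal n(n+1)/2 = 21.)
Step 4: Test statistic W = min(W+, W-) = 7.
Step 5: Ties in |d|, so use the tie-corrected normal approximation.
        E[W] = n(n+1)/4 = 6*7/4 = 10.5.
        Tie groups: |d|=5 (t=3); sum(t^3 - t) = 24.
        Var[W] = n(n+1)(2n+1)/24 - sum(t^3-t)/48 = 546/24 - 24/48 = 22.25.
        z = (W - E[W]) / sqrt(Var[W]) = (7 - 10.5) / 4.7170 = -0.7420.
        Two-sided p = 2*Phi(z) = 0.458088.
Step 6: alpha = 0.1. fail to reject H0.

W+ = 14, W- = 7, W = min = 7, p = 0.458088, fail to reject H0.


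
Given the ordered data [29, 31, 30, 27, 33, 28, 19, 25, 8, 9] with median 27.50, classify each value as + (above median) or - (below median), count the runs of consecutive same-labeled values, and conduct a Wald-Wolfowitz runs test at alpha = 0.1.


Step 1: Compute median = 27.50; label A = above, B = below.
Labels in order: AAABAABBBB  (n_A = 5, n_B = 5)
Step 2: Count runs R = 4.
Step 3: Under H0 (random ordering), E[R] = 2*n_A*n_B/(n_A+n_B) + 1 = 2*5*5/10 + 1 = 6.0000.
        Var[R] = 2*n_A*n_B*(2*n_A*n_B - n_A - n_B) / ((n_A+n_B)^2 * (n_A+n_B-1)) = 2000/900 = 2.2222.
        SD[R] = 1.4907.
Step 4: Continuity-corrected z = (R + 0.5 - E[R]) / SD[R] = (4 + 0.5 - 6.0000) / 1.4907 = -1.0062.
Step 5: Two-sided p-value via normal approximation = 2*(1 - Phi(|z|)) = 0.314305.
Step 6: alpha = 0.1. fail to reject H0.

R = 4, z = -1.0062, p = 0.314305, fail to reject H0.


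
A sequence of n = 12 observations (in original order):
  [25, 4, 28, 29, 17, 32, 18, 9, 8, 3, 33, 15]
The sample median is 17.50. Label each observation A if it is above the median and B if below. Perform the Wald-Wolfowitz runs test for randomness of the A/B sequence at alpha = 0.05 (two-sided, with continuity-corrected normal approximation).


Step 1: Compute median = 17.50; label A = above, B = below.
Labels in order: ABAABAABBBAB  (n_A = 6, n_B = 6)
Step 2: Count runs R = 8.
Step 3: Under H0 (random ordering), E[R] = 2*n_A*n_B/(n_A+n_B) + 1 = 2*6*6/12 + 1 = 7.0000.
        Var[R] = 2*n_A*n_B*(2*n_A*n_B - n_A - n_B) / ((n_A+n_B)^2 * (n_A+n_B-1)) = 4320/1584 = 2.7273.
        SD[R] = 1.6514.
Step 4: Continuity-corrected z = (R - 0.5 - E[R]) / SD[R] = (8 - 0.5 - 7.0000) / 1.6514 = 0.3028.
Step 5: Two-sided p-value via normal approximation = 2*(1 - Phi(|z|)) = 0.762069.
Step 6: alpha = 0.05. fail to reject H0.

R = 8, z = 0.3028, p = 0.762069, fail to reject H0.


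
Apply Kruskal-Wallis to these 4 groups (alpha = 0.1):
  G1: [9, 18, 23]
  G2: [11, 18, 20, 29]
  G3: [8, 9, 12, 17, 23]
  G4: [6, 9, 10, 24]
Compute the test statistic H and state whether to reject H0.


Step 1: Combine all N = 16 observations and assign midranks.
sorted (value, group, rank): (6,G4,1), (8,G3,2), (9,G1,4), (9,G3,4), (9,G4,4), (10,G4,6), (11,G2,7), (12,G3,8), (17,G3,9), (18,G1,10.5), (18,G2,10.5), (20,G2,12), (23,G1,13.5), (23,G3,13.5), (24,G4,15), (29,G2,16)
Step 2: Sum ranks within each group.
R_1 = 28 (n_1 = 3)
R_2 = 45.5 (n_2 = 4)
R_3 = 36.5 (n_3 = 5)
R_4 = 26 (n_4 = 4)
Step 3: H = 12/(N(N+1)) * sum(R_i^2/n_i) - 3(N+1)
     = 12/(16*17) * (28^2/3 + 45.5^2/4 + 36.5^2/5 + 26^2/4) - 3*17
     = 0.044118 * 1214.35 - 51
     = 2.574081.
Step 4: Ties present; correction factor C = 1 - 36/(16^3 - 16) = 0.991176. Corrected H = 2.574081 / 0.991176 = 2.596996.
Step 5: Under H0, H ~ chi^2(3); p-value = 0.458017.
Step 6: alpha = 0.1. fail to reject H0.

H = 2.5970, df = 3, p = 0.458017, fail to reject H0.


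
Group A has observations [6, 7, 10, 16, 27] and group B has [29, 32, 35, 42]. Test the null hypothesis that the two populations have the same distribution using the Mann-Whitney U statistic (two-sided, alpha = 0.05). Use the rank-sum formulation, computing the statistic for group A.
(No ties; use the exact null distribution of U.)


Step 1: Combine and sort all 9 observations; assign midranks.
sorted (value, group): (6,X), (7,X), (10,X), (16,X), (27,X), (29,Y), (32,Y), (35,Y), (42,Y)
ranks: 6->1, 7->2, 10->3, 16->4, 27->5, 29->6, 32->7, 35->8, 42->9
Step 2: Rank sum for X: R1 = 1 + 2 + 3 + 4 + 5 = 15.
Step 3: U_X = R1 - n1(n1+1)/2 = 15 - 5*6/2 = 15 - 15 = 0.
       U_Y = n1*n2 - U_X = 20 - 0 = 20.
Step 4: No ties, so the exact null distribution of U (based on enumerating the C(9,5) = 126 equally likely rank assignments) gives the two-sided p-value.
Step 5: p-value = 0.015873; compare to alpha = 0.05. reject H0.

U_X = 0, p = 0.015873, reject H0 at alpha = 0.05.


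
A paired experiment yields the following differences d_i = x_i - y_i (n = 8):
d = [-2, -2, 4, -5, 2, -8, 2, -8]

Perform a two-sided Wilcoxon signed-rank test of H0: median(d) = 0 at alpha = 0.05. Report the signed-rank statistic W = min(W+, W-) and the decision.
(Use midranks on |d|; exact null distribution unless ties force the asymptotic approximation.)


Step 1: Drop any zero differences (none here) and take |d_i|.
|d| = [2, 2, 4, 5, 2, 8, 2, 8]
Step 2: Midrank |d_i| (ties get averaged ranks).
ranks: |2|->2.5, |2|->2.5, |4|->5, |5|->6, |2|->2.5, |8|->7.5, |2|->2.5, |8|->7.5
Step 3: Attach original signs; sum ranks with positive sign and with negative sign.
W+ = 5 + 2.5 + 2.5 = 10
W- = 2.5 + 2.5 + 6 + 7.5 + 7.5 = 26
(Check: W+ + W- = 36 should equal n(n+1)/2 = 36.)
Step 4: Test statistic W = min(W+, W-) = 10.
Step 5: Ties in |d|, so use the tie-corrected normal approximation.
        E[W] = n(n+1)/4 = 8*9/4 = 18.
        Tie groups: |d|=2 (t=4), |d|=8 (t=2); sum(t^3 - t) = 66.
        Var[W] = n(n+1)(2n+1)/24 - sum(t^3-t)/48 = 1224/24 - 66/48 = 49.625.
        z = (W - E[W]) / sqrt(Var[W]) = (10 - 18) / 7.0445 = -1.1356.
        Two-sided p = 2*Phi(z) = 0.256108.
Step 6: alpha = 0.05. fail to reject H0.

W+ = 10, W- = 26, W = min = 10, p = 0.256108, fail to reject H0.


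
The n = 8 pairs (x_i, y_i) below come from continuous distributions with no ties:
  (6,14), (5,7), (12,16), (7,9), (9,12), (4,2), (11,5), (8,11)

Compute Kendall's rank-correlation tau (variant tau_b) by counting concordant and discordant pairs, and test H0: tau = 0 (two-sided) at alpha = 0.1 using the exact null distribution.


Step 1: Enumerate the 28 unordered pairs (i,j) with i<j and classify each by sign(x_j-x_i) * sign(y_j-y_i).
  (1,2):dx=-1,dy=-7->C; (1,3):dx=+6,dy=+2->C; (1,4):dx=+1,dy=-5->D; (1,5):dx=+3,dy=-2->D
  (1,6):dx=-2,dy=-12->C; (1,7):dx=+5,dy=-9->D; (1,8):dx=+2,dy=-3->D; (2,3):dx=+7,dy=+9->C
  (2,4):dx=+2,dy=+2->C; (2,5):dx=+4,dy=+5->C; (2,6):dx=-1,dy=-5->C; (2,7):dx=+6,dy=-2->D
  (2,8):dx=+3,dy=+4->C; (3,4):dx=-5,dy=-7->C; (3,5):dx=-3,dy=-4->C; (3,6):dx=-8,dy=-14->C
  (3,7):dx=-1,dy=-11->C; (3,8):dx=-4,dy=-5->C; (4,5):dx=+2,dy=+3->C; (4,6):dx=-3,dy=-7->C
  (4,7):dx=+4,dy=-4->D; (4,8):dx=+1,dy=+2->C; (5,6):dx=-5,dy=-10->C; (5,7):dx=+2,dy=-7->D
  (5,8):dx=-1,dy=-1->C; (6,7):dx=+7,dy=+3->C; (6,8):dx=+4,dy=+9->C; (7,8):dx=-3,dy=+6->D
Step 2: C = 20, D = 8, total pairs = 28.
Step 3: tau = (C - D)/(n(n-1)/2) = (20 - 8)/28 = 0.428571.
Step 4: Exact two-sided p-value (enumerate n! = 40320 permutations of y under H0): p = 0.178869.
Step 5: alpha = 0.1. fail to reject H0.

tau_b = 0.4286 (C=20, D=8), p = 0.178869, fail to reject H0.


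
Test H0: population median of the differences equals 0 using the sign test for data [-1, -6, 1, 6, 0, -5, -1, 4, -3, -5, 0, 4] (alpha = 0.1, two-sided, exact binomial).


Step 1: Discard zero differences. Original n = 12; n_eff = number of nonzero differences = 10.
Nonzero differences (with sign): -1, -6, +1, +6, -5, -1, +4, -3, -5, +4
Step 2: Count signs: positive = 4, negative = 6.
Step 3: Under H0: P(positive) = 0.5, so the number of positives S ~ Bin(10, 0.5).
Step 4: Two-sided exact p-value = sum of Bin(10,0.5) probabilities at or below the observed probability = 0.753906.
Step 5: alpha = 0.1. fail to reject H0.

n_eff = 10, pos = 4, neg = 6, p = 0.753906, fail to reject H0.


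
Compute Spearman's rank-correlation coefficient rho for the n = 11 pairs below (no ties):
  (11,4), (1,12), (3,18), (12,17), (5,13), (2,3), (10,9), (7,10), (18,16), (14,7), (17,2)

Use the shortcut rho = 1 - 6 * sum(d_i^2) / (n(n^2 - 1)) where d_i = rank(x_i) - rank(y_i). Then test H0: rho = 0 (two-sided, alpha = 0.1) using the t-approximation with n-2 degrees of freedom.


Step 1: Rank x and y separately (midranks; no ties here).
rank(x): 11->7, 1->1, 3->3, 12->8, 5->4, 2->2, 10->6, 7->5, 18->11, 14->9, 17->10
rank(y): 4->3, 12->7, 18->11, 17->10, 13->8, 3->2, 9->5, 10->6, 16->9, 7->4, 2->1
Step 2: d_i = R_x(i) - R_y(i); compute d_i^2.
  (7-3)^2=16, (1-7)^2=36, (3-11)^2=64, (8-10)^2=4, (4-8)^2=16, (2-2)^2=0, (6-5)^2=1, (5-6)^2=1, (11-9)^2=4, (9-4)^2=25, (10-1)^2=81
sum(d^2) = 248.
Step 3: rho = 1 - 6*248 / (11*(11^2 - 1)) = 1 - 1488/1320 = -0.127273.
Step 4: Under H0, t = rho * sqrt((n-2)/(1-rho^2)) = -0.3849 ~ t(9).
Step 5: Two-sided p-value from the t-distribution with 9 df = 0.709215.
Step 6: alpha = 0.1. fail to reject H0.

rho = -0.1273, p = 0.709215, fail to reject H0 at alpha = 0.1.


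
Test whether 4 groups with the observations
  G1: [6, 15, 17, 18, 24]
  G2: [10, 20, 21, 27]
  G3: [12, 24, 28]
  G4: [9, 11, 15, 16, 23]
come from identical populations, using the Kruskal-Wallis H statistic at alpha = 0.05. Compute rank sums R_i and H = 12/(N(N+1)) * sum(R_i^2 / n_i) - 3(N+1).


Step 1: Combine all N = 17 observations and assign midranks.
sorted (value, group, rank): (6,G1,1), (9,G4,2), (10,G2,3), (11,G4,4), (12,G3,5), (15,G1,6.5), (15,G4,6.5), (16,G4,8), (17,G1,9), (18,G1,10), (20,G2,11), (21,G2,12), (23,G4,13), (24,G1,14.5), (24,G3,14.5), (27,G2,16), (28,G3,17)
Step 2: Sum ranks within each group.
R_1 = 41 (n_1 = 5)
R_2 = 42 (n_2 = 4)
R_3 = 36.5 (n_3 = 3)
R_4 = 33.5 (n_4 = 5)
Step 3: H = 12/(N(N+1)) * sum(R_i^2/n_i) - 3(N+1)
     = 12/(17*18) * (41^2/5 + 42^2/4 + 36.5^2/3 + 33.5^2/5) - 3*18
     = 0.039216 * 1445.73 - 54
     = 2.695425.
Step 4: Ties present; correction factor C = 1 - 12/(17^3 - 17) = 0.997549. Corrected H = 2.695425 / 0.997549 = 2.702048.
Step 5: Under H0, H ~ chi^2(3); p-value = 0.439879.
Step 6: alpha = 0.05. fail to reject H0.

H = 2.7020, df = 3, p = 0.439879, fail to reject H0.


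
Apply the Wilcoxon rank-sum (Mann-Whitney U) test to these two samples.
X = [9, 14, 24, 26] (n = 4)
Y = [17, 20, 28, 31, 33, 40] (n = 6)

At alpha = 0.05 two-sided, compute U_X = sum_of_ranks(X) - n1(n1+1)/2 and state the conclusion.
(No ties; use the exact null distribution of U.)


Step 1: Combine and sort all 10 observations; assign midranks.
sorted (value, group): (9,X), (14,X), (17,Y), (20,Y), (24,X), (26,X), (28,Y), (31,Y), (33,Y), (40,Y)
ranks: 9->1, 14->2, 17->3, 20->4, 24->5, 26->6, 28->7, 31->8, 33->9, 40->10
Step 2: Rank sum for X: R1 = 1 + 2 + 5 + 6 = 14.
Step 3: U_X = R1 - n1(n1+1)/2 = 14 - 4*5/2 = 14 - 10 = 4.
       U_Y = n1*n2 - U_X = 24 - 4 = 20.
Step 4: No ties, so the exact null distribution of U (based on enumerating the C(10,4) = 210 equally likely rank assignments) gives the two-sided p-value.
Step 5: p-value = 0.114286; compare to alpha = 0.05. fail to reject H0.

U_X = 4, p = 0.114286, fail to reject H0 at alpha = 0.05.


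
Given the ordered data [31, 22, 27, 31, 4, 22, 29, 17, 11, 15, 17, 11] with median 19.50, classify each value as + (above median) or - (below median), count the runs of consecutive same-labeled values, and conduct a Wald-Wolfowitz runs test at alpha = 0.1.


Step 1: Compute median = 19.50; label A = above, B = below.
Labels in order: AAAABAABBBBB  (n_A = 6, n_B = 6)
Step 2: Count runs R = 4.
Step 3: Under H0 (random ordering), E[R] = 2*n_A*n_B/(n_A+n_B) + 1 = 2*6*6/12 + 1 = 7.0000.
        Var[R] = 2*n_A*n_B*(2*n_A*n_B - n_A - n_B) / ((n_A+n_B)^2 * (n_A+n_B-1)) = 4320/1584 = 2.7273.
        SD[R] = 1.6514.
Step 4: Continuity-corrected z = (R + 0.5 - E[R]) / SD[R] = (4 + 0.5 - 7.0000) / 1.6514 = -1.5138.
Step 5: Two-sided p-value via normal approximation = 2*(1 - Phi(|z|)) = 0.130070.
Step 6: alpha = 0.1. fail to reject H0.

R = 4, z = -1.5138, p = 0.130070, fail to reject H0.


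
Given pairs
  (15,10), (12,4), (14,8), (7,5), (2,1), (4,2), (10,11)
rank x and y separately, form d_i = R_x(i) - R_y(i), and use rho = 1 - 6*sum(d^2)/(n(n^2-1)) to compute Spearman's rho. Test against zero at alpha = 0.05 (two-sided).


Step 1: Rank x and y separately (midranks; no ties here).
rank(x): 15->7, 12->5, 14->6, 7->3, 2->1, 4->2, 10->4
rank(y): 10->6, 4->3, 8->5, 5->4, 1->1, 2->2, 11->7
Step 2: d_i = R_x(i) - R_y(i); compute d_i^2.
  (7-6)^2=1, (5-3)^2=4, (6-5)^2=1, (3-4)^2=1, (1-1)^2=0, (2-2)^2=0, (4-7)^2=9
sum(d^2) = 16.
Step 3: rho = 1 - 6*16 / (7*(7^2 - 1)) = 1 - 96/336 = 0.714286.
Step 4: Under H0, t = rho * sqrt((n-2)/(1-rho^2)) = 2.2822 ~ t(5).
Step 5: Two-sided p-value from the t-distribution with 5 df = 0.071344.
Step 6: alpha = 0.05. fail to reject H0.

rho = 0.7143, p = 0.071344, fail to reject H0 at alpha = 0.05.
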